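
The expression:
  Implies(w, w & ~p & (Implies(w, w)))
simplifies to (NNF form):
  ~p | ~w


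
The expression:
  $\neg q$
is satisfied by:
  {q: False}


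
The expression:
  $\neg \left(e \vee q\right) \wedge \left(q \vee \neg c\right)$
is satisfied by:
  {q: False, e: False, c: False}


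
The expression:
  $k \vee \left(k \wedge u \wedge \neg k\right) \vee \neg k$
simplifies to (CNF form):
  $\text{True}$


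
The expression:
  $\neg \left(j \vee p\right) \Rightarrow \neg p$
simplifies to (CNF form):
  $\text{True}$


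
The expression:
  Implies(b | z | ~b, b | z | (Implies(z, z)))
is always true.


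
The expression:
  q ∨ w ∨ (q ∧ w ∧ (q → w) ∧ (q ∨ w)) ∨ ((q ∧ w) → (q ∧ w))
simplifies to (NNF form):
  True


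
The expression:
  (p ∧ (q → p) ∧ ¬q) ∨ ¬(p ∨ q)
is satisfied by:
  {q: False}


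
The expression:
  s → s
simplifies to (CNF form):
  True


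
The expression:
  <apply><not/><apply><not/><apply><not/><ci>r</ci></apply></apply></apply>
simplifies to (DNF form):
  <apply><not/><ci>r</ci></apply>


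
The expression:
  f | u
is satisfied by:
  {u: True, f: True}
  {u: True, f: False}
  {f: True, u: False}


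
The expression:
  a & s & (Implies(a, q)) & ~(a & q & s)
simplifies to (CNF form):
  False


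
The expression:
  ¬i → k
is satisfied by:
  {i: True, k: True}
  {i: True, k: False}
  {k: True, i: False}


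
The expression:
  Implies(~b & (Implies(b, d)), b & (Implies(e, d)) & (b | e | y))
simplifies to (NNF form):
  b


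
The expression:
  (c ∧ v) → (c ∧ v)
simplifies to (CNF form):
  True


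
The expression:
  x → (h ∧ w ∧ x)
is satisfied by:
  {w: True, h: True, x: False}
  {w: True, h: False, x: False}
  {h: True, w: False, x: False}
  {w: False, h: False, x: False}
  {x: True, w: True, h: True}


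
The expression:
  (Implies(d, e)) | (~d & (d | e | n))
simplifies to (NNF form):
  e | ~d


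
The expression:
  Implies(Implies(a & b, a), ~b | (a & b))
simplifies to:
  a | ~b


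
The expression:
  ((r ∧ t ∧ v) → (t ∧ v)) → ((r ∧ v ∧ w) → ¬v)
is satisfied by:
  {w: False, v: False, r: False}
  {r: True, w: False, v: False}
  {v: True, w: False, r: False}
  {r: True, v: True, w: False}
  {w: True, r: False, v: False}
  {r: True, w: True, v: False}
  {v: True, w: True, r: False}


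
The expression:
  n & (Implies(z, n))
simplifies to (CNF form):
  n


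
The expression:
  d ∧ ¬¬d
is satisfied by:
  {d: True}


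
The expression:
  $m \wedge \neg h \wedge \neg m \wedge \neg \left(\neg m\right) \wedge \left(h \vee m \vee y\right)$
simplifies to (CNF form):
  $\text{False}$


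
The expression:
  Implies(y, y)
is always true.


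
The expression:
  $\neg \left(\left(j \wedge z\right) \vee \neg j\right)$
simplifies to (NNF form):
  $j \wedge \neg z$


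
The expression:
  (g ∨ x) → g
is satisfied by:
  {g: True, x: False}
  {x: False, g: False}
  {x: True, g: True}


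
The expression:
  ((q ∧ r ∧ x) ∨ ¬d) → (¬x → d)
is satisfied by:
  {x: True, d: True}
  {x: True, d: False}
  {d: True, x: False}


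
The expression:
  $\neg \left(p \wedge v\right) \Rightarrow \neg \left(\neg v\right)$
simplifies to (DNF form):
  $v$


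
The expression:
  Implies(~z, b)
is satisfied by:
  {b: True, z: True}
  {b: True, z: False}
  {z: True, b: False}


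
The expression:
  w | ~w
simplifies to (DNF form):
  True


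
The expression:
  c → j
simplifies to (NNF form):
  j ∨ ¬c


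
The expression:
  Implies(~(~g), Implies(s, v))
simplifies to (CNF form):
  v | ~g | ~s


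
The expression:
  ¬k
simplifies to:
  ¬k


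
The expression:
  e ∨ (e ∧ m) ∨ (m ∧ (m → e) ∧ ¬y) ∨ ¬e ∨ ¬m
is always true.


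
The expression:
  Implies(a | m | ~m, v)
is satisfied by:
  {v: True}


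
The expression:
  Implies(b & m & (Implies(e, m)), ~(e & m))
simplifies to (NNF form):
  ~b | ~e | ~m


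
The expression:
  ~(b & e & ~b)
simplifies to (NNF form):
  True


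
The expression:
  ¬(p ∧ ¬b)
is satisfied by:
  {b: True, p: False}
  {p: False, b: False}
  {p: True, b: True}


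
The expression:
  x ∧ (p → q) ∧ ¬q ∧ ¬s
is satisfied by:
  {x: True, q: False, p: False, s: False}


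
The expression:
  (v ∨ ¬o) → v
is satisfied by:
  {o: True, v: True}
  {o: True, v: False}
  {v: True, o: False}


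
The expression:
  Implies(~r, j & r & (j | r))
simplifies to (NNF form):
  r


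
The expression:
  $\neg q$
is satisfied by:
  {q: False}


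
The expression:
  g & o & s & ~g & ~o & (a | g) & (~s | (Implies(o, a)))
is never true.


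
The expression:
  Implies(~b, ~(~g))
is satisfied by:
  {b: True, g: True}
  {b: True, g: False}
  {g: True, b: False}


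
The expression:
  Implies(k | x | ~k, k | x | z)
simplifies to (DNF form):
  k | x | z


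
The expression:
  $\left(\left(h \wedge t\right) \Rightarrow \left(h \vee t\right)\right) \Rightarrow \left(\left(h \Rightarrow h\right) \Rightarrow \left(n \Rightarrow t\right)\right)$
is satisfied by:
  {t: True, n: False}
  {n: False, t: False}
  {n: True, t: True}


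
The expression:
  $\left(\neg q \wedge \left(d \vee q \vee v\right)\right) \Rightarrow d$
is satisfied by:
  {d: True, q: True, v: False}
  {d: True, v: False, q: False}
  {q: True, v: False, d: False}
  {q: False, v: False, d: False}
  {d: True, q: True, v: True}
  {d: True, v: True, q: False}
  {q: True, v: True, d: False}


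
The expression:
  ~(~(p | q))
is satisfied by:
  {q: True, p: True}
  {q: True, p: False}
  {p: True, q: False}


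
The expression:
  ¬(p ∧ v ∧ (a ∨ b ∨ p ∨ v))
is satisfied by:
  {p: False, v: False}
  {v: True, p: False}
  {p: True, v: False}


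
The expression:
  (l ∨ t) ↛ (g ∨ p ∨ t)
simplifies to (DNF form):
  l ∧ ¬g ∧ ¬p ∧ ¬t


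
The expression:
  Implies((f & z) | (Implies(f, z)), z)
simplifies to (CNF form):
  f | z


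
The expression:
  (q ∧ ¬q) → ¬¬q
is always true.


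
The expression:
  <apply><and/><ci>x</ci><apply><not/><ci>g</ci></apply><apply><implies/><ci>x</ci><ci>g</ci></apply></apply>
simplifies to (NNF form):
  <false/>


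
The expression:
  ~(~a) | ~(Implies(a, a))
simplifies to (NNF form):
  a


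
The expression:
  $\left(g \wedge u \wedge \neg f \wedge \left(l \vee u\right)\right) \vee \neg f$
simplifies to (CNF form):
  $\neg f$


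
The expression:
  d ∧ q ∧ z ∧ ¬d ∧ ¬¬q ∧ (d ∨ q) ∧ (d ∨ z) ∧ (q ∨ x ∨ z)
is never true.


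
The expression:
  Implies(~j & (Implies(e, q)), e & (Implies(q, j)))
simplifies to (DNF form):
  j | (e & ~q)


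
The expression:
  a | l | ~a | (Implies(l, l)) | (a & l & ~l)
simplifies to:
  True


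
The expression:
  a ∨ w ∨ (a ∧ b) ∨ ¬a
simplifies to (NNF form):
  True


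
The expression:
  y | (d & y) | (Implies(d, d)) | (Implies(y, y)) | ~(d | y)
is always true.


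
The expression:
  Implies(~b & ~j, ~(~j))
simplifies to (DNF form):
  b | j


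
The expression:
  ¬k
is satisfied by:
  {k: False}


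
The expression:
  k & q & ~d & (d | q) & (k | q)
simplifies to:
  k & q & ~d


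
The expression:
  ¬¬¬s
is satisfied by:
  {s: False}


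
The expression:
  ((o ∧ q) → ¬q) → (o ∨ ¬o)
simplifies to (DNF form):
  True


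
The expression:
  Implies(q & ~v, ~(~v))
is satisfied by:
  {v: True, q: False}
  {q: False, v: False}
  {q: True, v: True}


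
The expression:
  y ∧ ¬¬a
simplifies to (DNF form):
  a ∧ y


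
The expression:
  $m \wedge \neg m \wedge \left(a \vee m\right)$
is never true.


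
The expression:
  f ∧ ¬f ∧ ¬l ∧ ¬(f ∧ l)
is never true.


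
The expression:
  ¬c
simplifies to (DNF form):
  ¬c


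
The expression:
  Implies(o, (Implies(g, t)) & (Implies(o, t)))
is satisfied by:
  {t: True, o: False}
  {o: False, t: False}
  {o: True, t: True}


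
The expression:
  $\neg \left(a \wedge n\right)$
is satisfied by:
  {n: False, a: False}
  {a: True, n: False}
  {n: True, a: False}


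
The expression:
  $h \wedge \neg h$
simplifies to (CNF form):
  $\text{False}$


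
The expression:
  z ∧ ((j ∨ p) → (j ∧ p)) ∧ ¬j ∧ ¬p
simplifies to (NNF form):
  z ∧ ¬j ∧ ¬p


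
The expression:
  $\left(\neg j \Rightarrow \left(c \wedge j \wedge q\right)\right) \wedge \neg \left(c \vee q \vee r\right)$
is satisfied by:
  {j: True, q: False, r: False, c: False}


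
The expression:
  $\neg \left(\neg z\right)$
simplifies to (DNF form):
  $z$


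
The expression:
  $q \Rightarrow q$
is always true.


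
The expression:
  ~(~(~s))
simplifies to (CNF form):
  ~s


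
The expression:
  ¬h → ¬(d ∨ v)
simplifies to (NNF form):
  h ∨ (¬d ∧ ¬v)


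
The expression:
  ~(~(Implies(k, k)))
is always true.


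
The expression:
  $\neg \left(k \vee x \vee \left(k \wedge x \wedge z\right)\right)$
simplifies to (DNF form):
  $\neg k \wedge \neg x$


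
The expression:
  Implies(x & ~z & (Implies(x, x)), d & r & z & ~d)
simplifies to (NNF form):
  z | ~x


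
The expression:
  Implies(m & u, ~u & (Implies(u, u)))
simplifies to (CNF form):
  ~m | ~u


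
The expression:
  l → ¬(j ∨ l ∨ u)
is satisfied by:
  {l: False}


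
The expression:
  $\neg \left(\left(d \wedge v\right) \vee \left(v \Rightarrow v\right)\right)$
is never true.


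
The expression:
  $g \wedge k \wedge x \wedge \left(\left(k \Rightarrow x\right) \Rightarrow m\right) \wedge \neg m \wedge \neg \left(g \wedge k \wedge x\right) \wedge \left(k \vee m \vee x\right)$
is never true.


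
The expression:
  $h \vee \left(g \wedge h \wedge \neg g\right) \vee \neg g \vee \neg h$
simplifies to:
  $\text{True}$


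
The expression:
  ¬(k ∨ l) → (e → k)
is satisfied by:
  {k: True, l: True, e: False}
  {k: True, e: False, l: False}
  {l: True, e: False, k: False}
  {l: False, e: False, k: False}
  {k: True, l: True, e: True}
  {k: True, e: True, l: False}
  {l: True, e: True, k: False}


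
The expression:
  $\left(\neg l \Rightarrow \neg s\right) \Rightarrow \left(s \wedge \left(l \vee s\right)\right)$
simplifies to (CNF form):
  $s$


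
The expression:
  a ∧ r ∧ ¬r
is never true.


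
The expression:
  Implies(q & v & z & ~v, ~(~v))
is always true.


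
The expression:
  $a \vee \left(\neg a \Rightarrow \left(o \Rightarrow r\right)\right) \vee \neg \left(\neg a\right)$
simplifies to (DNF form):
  $a \vee r \vee \neg o$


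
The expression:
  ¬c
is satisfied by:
  {c: False}


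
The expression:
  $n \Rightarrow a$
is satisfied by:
  {a: True, n: False}
  {n: False, a: False}
  {n: True, a: True}


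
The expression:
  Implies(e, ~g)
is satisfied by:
  {g: False, e: False}
  {e: True, g: False}
  {g: True, e: False}


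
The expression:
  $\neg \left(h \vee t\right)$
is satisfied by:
  {h: False, t: False}


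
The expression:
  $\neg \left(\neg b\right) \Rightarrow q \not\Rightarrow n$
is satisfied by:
  {q: True, b: False, n: False}
  {q: False, b: False, n: False}
  {n: True, q: True, b: False}
  {n: True, q: False, b: False}
  {b: True, q: True, n: False}


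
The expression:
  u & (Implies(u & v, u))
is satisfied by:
  {u: True}


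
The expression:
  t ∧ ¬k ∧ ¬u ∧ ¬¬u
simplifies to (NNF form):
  False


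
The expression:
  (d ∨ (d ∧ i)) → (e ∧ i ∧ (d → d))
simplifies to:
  (e ∧ i) ∨ ¬d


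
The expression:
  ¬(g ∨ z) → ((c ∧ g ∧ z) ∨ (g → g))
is always true.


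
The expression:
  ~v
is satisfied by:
  {v: False}


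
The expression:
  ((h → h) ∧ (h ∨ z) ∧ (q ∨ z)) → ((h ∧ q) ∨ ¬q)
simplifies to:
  h ∨ ¬q ∨ ¬z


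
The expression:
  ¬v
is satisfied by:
  {v: False}


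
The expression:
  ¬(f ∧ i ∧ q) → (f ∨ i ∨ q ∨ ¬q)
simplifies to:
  True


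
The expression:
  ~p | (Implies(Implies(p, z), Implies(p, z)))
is always true.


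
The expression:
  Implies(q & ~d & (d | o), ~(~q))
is always true.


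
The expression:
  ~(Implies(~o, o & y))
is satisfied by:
  {o: False}


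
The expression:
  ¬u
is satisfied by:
  {u: False}


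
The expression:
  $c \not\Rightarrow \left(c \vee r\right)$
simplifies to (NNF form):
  $\text{False}$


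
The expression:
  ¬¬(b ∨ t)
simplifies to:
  b ∨ t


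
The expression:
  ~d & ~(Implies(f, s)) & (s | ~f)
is never true.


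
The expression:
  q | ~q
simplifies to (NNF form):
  True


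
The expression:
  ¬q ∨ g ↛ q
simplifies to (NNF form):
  ¬q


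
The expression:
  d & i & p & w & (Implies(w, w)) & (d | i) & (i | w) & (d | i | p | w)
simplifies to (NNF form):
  d & i & p & w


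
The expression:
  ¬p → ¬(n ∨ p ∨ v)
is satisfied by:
  {p: True, n: False, v: False}
  {p: True, v: True, n: False}
  {p: True, n: True, v: False}
  {p: True, v: True, n: True}
  {v: False, n: False, p: False}


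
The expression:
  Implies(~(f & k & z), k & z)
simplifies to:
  k & z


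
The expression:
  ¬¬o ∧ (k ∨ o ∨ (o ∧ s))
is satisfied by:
  {o: True}


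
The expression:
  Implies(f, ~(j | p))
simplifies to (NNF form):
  ~f | (~j & ~p)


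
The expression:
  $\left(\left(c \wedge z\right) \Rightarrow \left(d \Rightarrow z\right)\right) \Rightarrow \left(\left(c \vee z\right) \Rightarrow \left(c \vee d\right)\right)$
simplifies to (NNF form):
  $c \vee d \vee \neg z$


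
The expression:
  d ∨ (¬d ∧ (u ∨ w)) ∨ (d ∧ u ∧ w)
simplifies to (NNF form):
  d ∨ u ∨ w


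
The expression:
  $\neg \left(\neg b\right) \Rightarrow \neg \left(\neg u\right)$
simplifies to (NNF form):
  $u \vee \neg b$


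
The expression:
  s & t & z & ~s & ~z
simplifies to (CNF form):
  False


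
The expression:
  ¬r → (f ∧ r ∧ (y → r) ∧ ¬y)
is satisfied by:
  {r: True}


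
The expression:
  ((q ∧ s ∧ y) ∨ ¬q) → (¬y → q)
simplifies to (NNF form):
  q ∨ y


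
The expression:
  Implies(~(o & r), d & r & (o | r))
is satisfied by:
  {r: True, d: True, o: True}
  {r: True, d: True, o: False}
  {r: True, o: True, d: False}


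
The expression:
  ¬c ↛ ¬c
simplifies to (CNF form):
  False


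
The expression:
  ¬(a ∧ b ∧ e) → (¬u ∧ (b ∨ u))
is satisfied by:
  {e: True, b: True, a: True, u: False}
  {e: True, b: True, a: False, u: False}
  {b: True, a: True, e: False, u: False}
  {b: True, e: False, a: False, u: False}
  {e: True, u: True, b: True, a: True}


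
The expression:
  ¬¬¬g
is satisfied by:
  {g: False}


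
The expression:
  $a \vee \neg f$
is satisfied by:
  {a: True, f: False}
  {f: False, a: False}
  {f: True, a: True}


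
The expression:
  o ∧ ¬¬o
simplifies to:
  o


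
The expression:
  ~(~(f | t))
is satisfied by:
  {t: True, f: True}
  {t: True, f: False}
  {f: True, t: False}


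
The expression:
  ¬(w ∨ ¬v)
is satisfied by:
  {v: True, w: False}


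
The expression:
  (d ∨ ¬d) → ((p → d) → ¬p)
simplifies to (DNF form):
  ¬d ∨ ¬p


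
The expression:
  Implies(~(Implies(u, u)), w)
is always true.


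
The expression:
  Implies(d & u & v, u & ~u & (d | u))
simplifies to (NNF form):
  ~d | ~u | ~v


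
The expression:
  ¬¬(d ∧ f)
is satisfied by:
  {d: True, f: True}


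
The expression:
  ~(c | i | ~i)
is never true.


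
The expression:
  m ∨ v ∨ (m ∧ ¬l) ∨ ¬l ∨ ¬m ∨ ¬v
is always true.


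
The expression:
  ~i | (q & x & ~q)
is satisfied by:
  {i: False}


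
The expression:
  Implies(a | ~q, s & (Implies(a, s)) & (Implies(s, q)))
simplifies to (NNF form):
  q & (s | ~a)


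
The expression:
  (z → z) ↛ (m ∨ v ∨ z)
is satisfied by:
  {v: False, z: False, m: False}


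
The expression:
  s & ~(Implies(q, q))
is never true.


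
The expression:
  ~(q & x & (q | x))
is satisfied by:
  {q: False, x: False}
  {x: True, q: False}
  {q: True, x: False}


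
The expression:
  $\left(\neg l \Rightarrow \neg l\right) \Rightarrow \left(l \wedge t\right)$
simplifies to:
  $l \wedge t$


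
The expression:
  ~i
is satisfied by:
  {i: False}


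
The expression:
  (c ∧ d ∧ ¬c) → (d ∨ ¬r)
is always true.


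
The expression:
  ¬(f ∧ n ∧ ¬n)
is always true.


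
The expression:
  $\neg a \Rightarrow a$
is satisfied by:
  {a: True}


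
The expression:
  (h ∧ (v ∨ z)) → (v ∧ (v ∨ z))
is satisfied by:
  {v: True, h: False, z: False}
  {h: False, z: False, v: False}
  {z: True, v: True, h: False}
  {z: True, h: False, v: False}
  {v: True, h: True, z: False}
  {h: True, v: False, z: False}
  {z: True, h: True, v: True}


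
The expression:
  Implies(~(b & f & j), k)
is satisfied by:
  {k: True, f: True, b: True, j: True}
  {k: True, f: True, b: True, j: False}
  {k: True, f: True, j: True, b: False}
  {k: True, f: True, j: False, b: False}
  {k: True, b: True, j: True, f: False}
  {k: True, b: True, j: False, f: False}
  {k: True, b: False, j: True, f: False}
  {k: True, b: False, j: False, f: False}
  {f: True, b: True, j: True, k: False}


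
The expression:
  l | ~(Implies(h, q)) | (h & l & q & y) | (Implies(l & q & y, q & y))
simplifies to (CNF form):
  True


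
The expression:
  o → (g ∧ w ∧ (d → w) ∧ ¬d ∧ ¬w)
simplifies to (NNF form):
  ¬o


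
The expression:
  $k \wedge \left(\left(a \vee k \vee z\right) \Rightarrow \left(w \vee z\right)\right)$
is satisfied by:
  {z: True, w: True, k: True}
  {z: True, k: True, w: False}
  {w: True, k: True, z: False}


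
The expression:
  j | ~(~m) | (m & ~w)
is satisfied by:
  {m: True, j: True}
  {m: True, j: False}
  {j: True, m: False}


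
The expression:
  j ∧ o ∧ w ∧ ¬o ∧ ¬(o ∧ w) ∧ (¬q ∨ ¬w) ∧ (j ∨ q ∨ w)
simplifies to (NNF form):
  False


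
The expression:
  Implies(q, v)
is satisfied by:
  {v: True, q: False}
  {q: False, v: False}
  {q: True, v: True}


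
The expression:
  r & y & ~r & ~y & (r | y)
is never true.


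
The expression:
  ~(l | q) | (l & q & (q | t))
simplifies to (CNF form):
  (l | ~l) & (l | ~q) & (q | ~l) & (q | ~q)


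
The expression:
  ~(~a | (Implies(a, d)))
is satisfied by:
  {a: True, d: False}


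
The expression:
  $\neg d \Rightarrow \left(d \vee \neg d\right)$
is always true.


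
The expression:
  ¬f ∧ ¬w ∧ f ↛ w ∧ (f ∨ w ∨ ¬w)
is never true.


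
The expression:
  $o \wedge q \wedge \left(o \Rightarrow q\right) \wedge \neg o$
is never true.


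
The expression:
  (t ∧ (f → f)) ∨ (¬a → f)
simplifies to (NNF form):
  a ∨ f ∨ t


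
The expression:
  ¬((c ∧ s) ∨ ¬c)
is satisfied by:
  {c: True, s: False}


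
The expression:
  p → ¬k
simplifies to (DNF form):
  ¬k ∨ ¬p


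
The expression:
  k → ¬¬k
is always true.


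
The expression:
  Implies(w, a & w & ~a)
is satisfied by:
  {w: False}


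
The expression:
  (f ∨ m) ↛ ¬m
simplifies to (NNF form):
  m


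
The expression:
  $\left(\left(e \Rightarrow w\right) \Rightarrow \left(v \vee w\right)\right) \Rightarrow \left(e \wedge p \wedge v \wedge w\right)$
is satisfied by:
  {p: True, e: False, w: False, v: False}
  {p: False, e: False, w: False, v: False}
  {w: True, v: True, e: True, p: True}


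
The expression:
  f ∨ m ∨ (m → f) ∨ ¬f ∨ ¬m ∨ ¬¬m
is always true.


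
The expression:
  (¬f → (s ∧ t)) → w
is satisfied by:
  {w: True, t: False, s: False, f: False}
  {w: True, s: True, t: False, f: False}
  {w: True, t: True, s: False, f: False}
  {w: True, s: True, t: True, f: False}
  {f: True, w: True, t: False, s: False}
  {f: True, w: True, s: True, t: False}
  {f: True, w: True, t: True, s: False}
  {f: True, w: True, s: True, t: True}
  {f: False, t: False, s: False, w: False}
  {s: True, f: False, t: False, w: False}
  {t: True, f: False, s: False, w: False}


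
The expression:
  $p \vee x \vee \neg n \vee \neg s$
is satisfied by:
  {x: True, p: True, s: False, n: False}
  {x: True, s: False, p: False, n: False}
  {p: True, x: False, s: False, n: False}
  {x: False, s: False, p: False, n: False}
  {n: True, x: True, p: True, s: False}
  {n: True, x: True, s: False, p: False}
  {n: True, p: True, x: False, s: False}
  {n: True, x: False, s: False, p: False}
  {x: True, s: True, p: True, n: False}
  {x: True, s: True, n: False, p: False}
  {s: True, p: True, n: False, x: False}
  {s: True, n: False, p: False, x: False}
  {x: True, s: True, n: True, p: True}
  {x: True, s: True, n: True, p: False}
  {s: True, n: True, p: True, x: False}


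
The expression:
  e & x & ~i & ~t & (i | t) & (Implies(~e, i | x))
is never true.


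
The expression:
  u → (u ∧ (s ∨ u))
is always true.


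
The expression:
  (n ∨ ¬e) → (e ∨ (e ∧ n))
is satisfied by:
  {e: True}


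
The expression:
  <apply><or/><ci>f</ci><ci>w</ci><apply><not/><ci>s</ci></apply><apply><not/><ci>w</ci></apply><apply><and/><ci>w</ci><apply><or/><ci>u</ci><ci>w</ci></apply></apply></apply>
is always true.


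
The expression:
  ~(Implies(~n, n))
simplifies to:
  ~n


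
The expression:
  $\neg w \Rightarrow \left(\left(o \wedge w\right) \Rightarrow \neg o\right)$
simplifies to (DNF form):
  $\text{True}$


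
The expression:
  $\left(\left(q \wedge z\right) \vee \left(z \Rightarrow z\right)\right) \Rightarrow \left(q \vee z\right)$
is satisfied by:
  {q: True, z: True}
  {q: True, z: False}
  {z: True, q: False}


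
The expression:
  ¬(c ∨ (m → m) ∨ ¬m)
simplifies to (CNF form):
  False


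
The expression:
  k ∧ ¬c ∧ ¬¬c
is never true.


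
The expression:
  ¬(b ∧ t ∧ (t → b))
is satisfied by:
  {t: False, b: False}
  {b: True, t: False}
  {t: True, b: False}


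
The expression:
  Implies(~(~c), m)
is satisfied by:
  {m: True, c: False}
  {c: False, m: False}
  {c: True, m: True}


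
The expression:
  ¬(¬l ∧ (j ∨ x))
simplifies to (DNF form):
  l ∨ (¬j ∧ ¬x)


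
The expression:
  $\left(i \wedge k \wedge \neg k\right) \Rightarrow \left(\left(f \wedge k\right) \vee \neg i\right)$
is always true.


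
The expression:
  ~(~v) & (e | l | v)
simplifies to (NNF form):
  v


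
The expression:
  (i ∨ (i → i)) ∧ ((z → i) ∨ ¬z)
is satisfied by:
  {i: True, z: False}
  {z: False, i: False}
  {z: True, i: True}


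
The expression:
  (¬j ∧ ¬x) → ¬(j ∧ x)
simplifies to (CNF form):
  True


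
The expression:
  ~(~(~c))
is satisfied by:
  {c: False}


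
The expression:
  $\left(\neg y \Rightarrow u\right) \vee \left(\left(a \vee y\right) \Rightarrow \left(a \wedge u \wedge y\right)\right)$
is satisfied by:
  {y: True, u: True, a: False}
  {y: True, u: False, a: False}
  {u: True, y: False, a: False}
  {y: False, u: False, a: False}
  {y: True, a: True, u: True}
  {y: True, a: True, u: False}
  {a: True, u: True, y: False}


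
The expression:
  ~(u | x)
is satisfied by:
  {x: False, u: False}


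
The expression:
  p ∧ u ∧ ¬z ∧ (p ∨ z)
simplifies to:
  p ∧ u ∧ ¬z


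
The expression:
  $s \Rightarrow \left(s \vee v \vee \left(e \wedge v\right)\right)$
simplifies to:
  $\text{True}$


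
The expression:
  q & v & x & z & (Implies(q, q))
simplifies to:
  q & v & x & z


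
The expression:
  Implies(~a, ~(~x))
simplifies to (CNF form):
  a | x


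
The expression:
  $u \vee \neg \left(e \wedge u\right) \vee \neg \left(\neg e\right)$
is always true.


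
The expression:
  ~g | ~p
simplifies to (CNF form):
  ~g | ~p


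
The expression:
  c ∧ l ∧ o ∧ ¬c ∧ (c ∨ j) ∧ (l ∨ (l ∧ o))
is never true.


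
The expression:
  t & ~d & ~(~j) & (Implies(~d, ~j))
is never true.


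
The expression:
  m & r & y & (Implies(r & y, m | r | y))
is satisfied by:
  {r: True, m: True, y: True}


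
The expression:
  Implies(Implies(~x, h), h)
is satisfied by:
  {h: True, x: False}
  {x: False, h: False}
  {x: True, h: True}


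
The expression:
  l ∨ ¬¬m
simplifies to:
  l ∨ m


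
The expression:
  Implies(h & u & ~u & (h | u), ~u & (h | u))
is always true.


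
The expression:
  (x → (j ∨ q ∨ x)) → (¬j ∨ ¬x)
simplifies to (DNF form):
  ¬j ∨ ¬x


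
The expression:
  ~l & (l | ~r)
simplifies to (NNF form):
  ~l & ~r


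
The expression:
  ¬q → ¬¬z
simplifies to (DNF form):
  q ∨ z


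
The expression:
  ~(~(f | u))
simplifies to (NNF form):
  f | u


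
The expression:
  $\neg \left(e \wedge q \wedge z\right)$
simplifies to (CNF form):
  $\neg e \vee \neg q \vee \neg z$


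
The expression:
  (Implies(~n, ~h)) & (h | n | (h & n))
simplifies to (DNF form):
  n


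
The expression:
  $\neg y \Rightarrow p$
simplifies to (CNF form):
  $p \vee y$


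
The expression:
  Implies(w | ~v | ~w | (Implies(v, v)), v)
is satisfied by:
  {v: True}


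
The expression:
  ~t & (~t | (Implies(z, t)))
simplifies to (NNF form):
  ~t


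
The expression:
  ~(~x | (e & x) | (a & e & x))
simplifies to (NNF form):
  x & ~e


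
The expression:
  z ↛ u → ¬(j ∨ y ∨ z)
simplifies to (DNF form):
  u ∨ ¬z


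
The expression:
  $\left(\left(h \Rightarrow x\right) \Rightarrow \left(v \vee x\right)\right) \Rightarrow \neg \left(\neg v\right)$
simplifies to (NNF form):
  $v \vee \left(\neg h \wedge \neg x\right)$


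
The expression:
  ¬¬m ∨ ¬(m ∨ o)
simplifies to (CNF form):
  m ∨ ¬o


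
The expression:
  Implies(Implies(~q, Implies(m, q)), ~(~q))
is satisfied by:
  {q: True, m: True}
  {q: True, m: False}
  {m: True, q: False}


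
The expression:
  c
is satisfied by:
  {c: True}


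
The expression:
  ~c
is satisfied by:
  {c: False}


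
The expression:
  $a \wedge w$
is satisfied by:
  {a: True, w: True}


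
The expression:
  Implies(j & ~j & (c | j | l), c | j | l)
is always true.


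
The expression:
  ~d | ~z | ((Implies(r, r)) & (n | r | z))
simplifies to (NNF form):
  True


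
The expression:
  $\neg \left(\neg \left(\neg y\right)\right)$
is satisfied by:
  {y: False}


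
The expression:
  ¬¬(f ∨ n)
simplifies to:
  f ∨ n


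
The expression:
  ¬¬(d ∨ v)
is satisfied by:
  {d: True, v: True}
  {d: True, v: False}
  {v: True, d: False}


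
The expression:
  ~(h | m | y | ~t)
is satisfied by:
  {t: True, y: False, h: False, m: False}


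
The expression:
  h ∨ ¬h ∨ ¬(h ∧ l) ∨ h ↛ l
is always true.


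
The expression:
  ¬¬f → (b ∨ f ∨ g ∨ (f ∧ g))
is always true.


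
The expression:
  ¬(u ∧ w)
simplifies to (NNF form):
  ¬u ∨ ¬w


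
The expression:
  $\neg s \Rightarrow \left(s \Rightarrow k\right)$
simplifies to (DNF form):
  $\text{True}$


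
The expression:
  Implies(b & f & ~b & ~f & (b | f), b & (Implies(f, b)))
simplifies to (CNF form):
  True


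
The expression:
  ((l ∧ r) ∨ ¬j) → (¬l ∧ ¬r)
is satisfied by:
  {j: True, r: False, l: False}
  {r: False, l: False, j: False}
  {l: True, j: True, r: False}
  {j: True, r: True, l: False}


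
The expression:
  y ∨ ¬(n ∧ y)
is always true.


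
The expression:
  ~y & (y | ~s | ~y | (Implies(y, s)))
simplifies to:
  ~y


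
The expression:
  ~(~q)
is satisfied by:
  {q: True}


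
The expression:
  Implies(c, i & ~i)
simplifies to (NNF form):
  ~c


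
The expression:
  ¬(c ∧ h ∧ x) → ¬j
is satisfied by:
  {c: True, x: True, h: True, j: False}
  {c: True, x: True, h: False, j: False}
  {c: True, h: True, x: False, j: False}
  {c: True, h: False, x: False, j: False}
  {x: True, h: True, c: False, j: False}
  {x: True, h: False, c: False, j: False}
  {h: True, c: False, x: False, j: False}
  {h: False, c: False, x: False, j: False}
  {j: True, c: True, x: True, h: True}


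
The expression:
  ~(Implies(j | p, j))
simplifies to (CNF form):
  p & ~j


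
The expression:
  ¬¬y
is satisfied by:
  {y: True}


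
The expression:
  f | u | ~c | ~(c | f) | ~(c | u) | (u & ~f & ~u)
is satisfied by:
  {u: True, f: True, c: False}
  {u: True, f: False, c: False}
  {f: True, u: False, c: False}
  {u: False, f: False, c: False}
  {u: True, c: True, f: True}
  {u: True, c: True, f: False}
  {c: True, f: True, u: False}


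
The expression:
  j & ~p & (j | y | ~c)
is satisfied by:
  {j: True, p: False}


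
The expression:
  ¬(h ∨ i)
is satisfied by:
  {i: False, h: False}


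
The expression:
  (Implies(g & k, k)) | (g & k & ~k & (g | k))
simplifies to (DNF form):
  True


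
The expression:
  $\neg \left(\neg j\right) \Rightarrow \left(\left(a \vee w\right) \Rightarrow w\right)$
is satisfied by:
  {w: True, a: False, j: False}
  {w: False, a: False, j: False}
  {j: True, w: True, a: False}
  {j: True, w: False, a: False}
  {a: True, w: True, j: False}
  {a: True, w: False, j: False}
  {a: True, j: True, w: True}


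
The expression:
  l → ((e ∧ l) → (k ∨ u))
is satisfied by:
  {k: True, u: True, l: False, e: False}
  {k: True, l: False, e: False, u: False}
  {u: True, l: False, e: False, k: False}
  {u: False, l: False, e: False, k: False}
  {k: True, e: True, u: True, l: False}
  {k: True, e: True, u: False, l: False}
  {e: True, u: True, k: False, l: False}
  {e: True, k: False, l: False, u: False}
  {u: True, k: True, l: True, e: False}
  {k: True, l: True, u: False, e: False}
  {u: True, l: True, k: False, e: False}
  {l: True, k: False, e: False, u: False}
  {k: True, e: True, l: True, u: True}
  {k: True, e: True, l: True, u: False}
  {e: True, l: True, u: True, k: False}


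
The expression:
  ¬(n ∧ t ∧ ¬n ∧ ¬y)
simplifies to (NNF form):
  True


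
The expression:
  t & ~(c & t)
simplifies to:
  t & ~c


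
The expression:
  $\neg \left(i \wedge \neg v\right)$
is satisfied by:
  {v: True, i: False}
  {i: False, v: False}
  {i: True, v: True}


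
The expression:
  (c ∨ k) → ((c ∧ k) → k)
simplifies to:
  True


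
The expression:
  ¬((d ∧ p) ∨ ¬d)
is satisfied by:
  {d: True, p: False}


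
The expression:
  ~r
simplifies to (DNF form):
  ~r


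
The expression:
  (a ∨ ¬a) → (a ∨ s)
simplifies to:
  a ∨ s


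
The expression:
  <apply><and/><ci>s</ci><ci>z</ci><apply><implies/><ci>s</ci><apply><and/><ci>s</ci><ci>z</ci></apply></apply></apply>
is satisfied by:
  {z: True, s: True}


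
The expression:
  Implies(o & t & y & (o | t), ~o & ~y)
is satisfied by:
  {o: False, t: False, y: False}
  {y: True, o: False, t: False}
  {t: True, o: False, y: False}
  {y: True, t: True, o: False}
  {o: True, y: False, t: False}
  {y: True, o: True, t: False}
  {t: True, o: True, y: False}


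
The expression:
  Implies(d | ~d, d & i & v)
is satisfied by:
  {i: True, d: True, v: True}


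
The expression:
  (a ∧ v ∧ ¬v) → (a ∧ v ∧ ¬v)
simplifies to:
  True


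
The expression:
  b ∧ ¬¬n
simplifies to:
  b ∧ n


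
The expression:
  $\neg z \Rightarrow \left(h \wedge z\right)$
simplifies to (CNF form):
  $z$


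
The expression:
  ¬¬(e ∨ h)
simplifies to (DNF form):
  e ∨ h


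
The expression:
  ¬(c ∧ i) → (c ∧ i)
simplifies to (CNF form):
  c ∧ i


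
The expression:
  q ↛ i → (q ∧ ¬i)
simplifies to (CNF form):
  True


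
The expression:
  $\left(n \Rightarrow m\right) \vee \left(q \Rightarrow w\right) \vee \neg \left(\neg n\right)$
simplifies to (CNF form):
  $\text{True}$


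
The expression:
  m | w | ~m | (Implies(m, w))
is always true.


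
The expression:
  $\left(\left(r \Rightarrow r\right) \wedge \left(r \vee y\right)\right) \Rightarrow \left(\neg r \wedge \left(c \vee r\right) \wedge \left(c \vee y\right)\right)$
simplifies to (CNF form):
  $\neg r \wedge \left(c \vee \neg y\right)$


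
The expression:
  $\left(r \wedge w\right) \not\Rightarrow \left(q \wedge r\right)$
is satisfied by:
  {r: True, w: True, q: False}


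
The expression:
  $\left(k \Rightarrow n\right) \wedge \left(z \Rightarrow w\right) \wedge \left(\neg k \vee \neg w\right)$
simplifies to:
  $\left(n \vee \neg k\right) \wedge \left(w \vee \neg z\right) \wedge \left(\neg k \vee \neg w\right)$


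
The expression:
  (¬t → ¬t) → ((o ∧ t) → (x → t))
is always true.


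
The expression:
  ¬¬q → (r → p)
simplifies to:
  p ∨ ¬q ∨ ¬r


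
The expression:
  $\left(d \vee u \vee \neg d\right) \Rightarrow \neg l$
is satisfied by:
  {l: False}


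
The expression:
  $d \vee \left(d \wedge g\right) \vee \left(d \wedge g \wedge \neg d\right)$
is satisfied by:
  {d: True}


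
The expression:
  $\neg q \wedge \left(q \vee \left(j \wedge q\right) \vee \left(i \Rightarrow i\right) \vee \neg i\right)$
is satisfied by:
  {q: False}


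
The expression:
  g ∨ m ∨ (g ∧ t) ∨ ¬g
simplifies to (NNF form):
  True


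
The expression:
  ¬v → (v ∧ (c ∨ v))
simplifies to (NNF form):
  v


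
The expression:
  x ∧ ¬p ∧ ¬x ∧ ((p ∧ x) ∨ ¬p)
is never true.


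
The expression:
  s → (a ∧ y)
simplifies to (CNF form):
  (a ∨ ¬s) ∧ (y ∨ ¬s)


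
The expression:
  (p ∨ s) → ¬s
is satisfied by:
  {s: False}


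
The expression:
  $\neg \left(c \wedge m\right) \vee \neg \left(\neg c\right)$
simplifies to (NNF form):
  $\text{True}$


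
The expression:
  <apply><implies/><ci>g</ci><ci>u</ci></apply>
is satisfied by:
  {u: True, g: False}
  {g: False, u: False}
  {g: True, u: True}


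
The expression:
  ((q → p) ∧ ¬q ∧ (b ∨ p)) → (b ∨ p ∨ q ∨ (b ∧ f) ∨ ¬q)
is always true.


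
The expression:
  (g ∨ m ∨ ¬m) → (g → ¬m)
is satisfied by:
  {g: False, m: False}
  {m: True, g: False}
  {g: True, m: False}


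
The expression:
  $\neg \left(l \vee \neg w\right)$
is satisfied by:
  {w: True, l: False}


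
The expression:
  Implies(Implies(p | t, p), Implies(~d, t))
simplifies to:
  d | t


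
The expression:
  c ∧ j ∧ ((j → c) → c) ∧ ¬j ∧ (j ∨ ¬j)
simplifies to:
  False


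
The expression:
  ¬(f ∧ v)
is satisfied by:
  {v: False, f: False}
  {f: True, v: False}
  {v: True, f: False}


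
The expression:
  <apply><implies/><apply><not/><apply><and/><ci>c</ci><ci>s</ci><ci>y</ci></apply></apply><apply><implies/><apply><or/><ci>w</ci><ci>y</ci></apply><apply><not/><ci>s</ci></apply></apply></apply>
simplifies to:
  <apply><or/><apply><not/><ci>s</ci></apply><apply><and/><ci>c</ci><ci>y</ci></apply><apply><and/><apply><not/><ci>w</ci></apply><apply><not/><ci>y</ci></apply></apply></apply>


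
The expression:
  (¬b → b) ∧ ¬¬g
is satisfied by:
  {b: True, g: True}


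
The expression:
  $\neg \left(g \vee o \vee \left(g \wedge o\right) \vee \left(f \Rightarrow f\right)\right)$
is never true.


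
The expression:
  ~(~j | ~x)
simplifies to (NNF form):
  j & x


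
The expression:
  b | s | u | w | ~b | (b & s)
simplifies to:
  True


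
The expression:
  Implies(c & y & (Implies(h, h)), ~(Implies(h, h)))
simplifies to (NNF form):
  ~c | ~y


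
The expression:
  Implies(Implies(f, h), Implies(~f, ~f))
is always true.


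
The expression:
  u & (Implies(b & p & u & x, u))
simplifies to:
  u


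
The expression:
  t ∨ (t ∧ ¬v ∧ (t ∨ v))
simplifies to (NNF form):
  t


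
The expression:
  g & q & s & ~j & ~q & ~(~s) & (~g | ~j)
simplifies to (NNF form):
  False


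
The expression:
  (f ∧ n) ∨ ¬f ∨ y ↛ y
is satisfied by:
  {n: True, f: False}
  {f: False, n: False}
  {f: True, n: True}


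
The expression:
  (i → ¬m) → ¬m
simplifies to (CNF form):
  i ∨ ¬m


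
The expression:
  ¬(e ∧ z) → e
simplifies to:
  e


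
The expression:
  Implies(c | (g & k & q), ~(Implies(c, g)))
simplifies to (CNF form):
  (~c | ~g) & (~c | ~g | ~k) & (~c | ~g | ~q) & (~g | ~k | ~q)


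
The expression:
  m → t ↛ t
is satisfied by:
  {m: False}


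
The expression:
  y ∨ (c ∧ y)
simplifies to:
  y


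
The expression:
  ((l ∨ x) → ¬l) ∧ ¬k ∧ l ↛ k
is never true.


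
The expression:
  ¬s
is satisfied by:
  {s: False}


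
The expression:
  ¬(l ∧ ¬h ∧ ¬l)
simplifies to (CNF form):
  True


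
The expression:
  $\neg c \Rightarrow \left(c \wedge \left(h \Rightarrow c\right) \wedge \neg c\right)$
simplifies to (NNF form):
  $c$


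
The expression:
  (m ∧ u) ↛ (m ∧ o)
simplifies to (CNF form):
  m ∧ u ∧ ¬o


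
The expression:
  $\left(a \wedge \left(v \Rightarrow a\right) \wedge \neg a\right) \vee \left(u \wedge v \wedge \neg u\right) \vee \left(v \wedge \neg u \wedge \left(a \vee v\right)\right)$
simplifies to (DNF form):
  $v \wedge \neg u$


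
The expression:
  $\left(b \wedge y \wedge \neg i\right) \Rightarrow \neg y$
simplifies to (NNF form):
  $i \vee \neg b \vee \neg y$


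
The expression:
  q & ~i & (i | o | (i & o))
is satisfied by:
  {o: True, q: True, i: False}


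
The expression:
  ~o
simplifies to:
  ~o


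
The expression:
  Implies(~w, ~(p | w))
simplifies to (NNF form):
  w | ~p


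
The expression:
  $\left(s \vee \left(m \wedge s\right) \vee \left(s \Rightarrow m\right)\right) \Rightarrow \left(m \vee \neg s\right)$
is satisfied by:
  {m: True, s: False}
  {s: False, m: False}
  {s: True, m: True}


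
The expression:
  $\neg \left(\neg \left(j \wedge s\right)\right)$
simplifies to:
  $j \wedge s$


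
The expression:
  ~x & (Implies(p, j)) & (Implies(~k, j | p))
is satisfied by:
  {k: True, j: True, p: False, x: False}
  {j: True, k: False, p: False, x: False}
  {k: True, j: True, p: True, x: False}
  {j: True, p: True, k: False, x: False}
  {k: True, p: False, j: False, x: False}


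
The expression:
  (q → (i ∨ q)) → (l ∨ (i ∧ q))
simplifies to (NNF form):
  l ∨ (i ∧ q)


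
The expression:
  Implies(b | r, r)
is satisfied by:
  {r: True, b: False}
  {b: False, r: False}
  {b: True, r: True}


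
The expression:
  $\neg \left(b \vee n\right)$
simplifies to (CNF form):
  $\neg b \wedge \neg n$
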